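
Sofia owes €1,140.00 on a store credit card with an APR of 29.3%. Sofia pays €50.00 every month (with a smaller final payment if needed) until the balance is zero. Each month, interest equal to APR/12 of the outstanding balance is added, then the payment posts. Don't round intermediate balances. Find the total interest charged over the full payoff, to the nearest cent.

Monthly rate r = 29.3%/12 = 2.44167% = 0.0244167.
Payoff takes n = ⌈−ln(1 − rB₀/P)/ln(1+r)⌉ = ⌈33.723⌉ = 34 payments; the last is €36.26.
Total paid = 33·€50.00 + €36.26 = €1,686.26.
Total interest = total paid − principal = €1,686.26 − €1,140.00 = €546.26.

€546.26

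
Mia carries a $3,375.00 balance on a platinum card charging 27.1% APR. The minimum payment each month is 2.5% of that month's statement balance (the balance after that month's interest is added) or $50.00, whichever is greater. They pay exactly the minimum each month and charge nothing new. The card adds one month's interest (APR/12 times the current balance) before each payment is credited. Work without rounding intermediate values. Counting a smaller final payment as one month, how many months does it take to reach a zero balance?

Monthly rate r = 27.1%/12 = 2.25833% = 0.0225833.
While 2.5% of the post-interest balance exceeds $50.00, each month B ← (B·(1+r))·(1 − 0.025), i.e. B shrinks by the factor (1+r)·0.975 = 0.99702.
This holds for months 1–183. Entering month 184 the balance is $1,954.26; 2.5% of the post-interest balance is now below $50.00, so the flat $50.00 minimum applies from here.
From month 184 a fixed $50.00 at rate r clears $1,954.26 in 96 more payments. Total: 183 + 96 = 279 months.

279 months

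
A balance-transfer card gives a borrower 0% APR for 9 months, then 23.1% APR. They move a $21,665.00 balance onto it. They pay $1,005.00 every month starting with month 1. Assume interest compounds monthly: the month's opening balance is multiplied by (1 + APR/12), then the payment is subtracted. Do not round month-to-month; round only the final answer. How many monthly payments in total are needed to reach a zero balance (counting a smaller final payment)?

Promo months 1–9 at r₀ = 0%/12 = 0; months 10+ at r₁ = 23.1%/12 = 0.01925.
After month 9 (no interest yet): B = $21,665.00 − 9·$1,005.00 = $12,620.00.
Then at r₁ with $1,005.00/mo: n₂ = −ln(1 − r₁·B/P)/ln(1+r₁) ≈ 14.51 → 15 more payments.

24 months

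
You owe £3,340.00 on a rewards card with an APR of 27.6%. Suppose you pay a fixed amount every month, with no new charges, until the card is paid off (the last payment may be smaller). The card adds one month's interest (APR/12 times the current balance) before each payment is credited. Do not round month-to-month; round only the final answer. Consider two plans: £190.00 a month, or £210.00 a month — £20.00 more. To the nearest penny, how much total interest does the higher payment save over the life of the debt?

£123.14

Monthly rate r = 27.6%/12 = 2.3% = 0.023.
At £190.00/mo: n = ⌈−ln(1 − rB₀/P)/ln(1+r)⌉ = 23 payments (last £148.89); total interest = total paid − £3,340.00 = £988.89.
At £210.00/mo: 21 payments (last £5.75); total interest £865.75.
Interest saved = £988.89 − £865.75 = £123.14.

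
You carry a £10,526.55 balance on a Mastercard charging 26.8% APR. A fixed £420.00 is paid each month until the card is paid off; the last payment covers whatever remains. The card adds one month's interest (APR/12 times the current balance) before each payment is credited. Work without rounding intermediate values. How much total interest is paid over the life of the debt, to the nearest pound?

Monthly rate r = 26.8%/12 = 2.23333% = 0.0223333.
Payoff takes n = ⌈−ln(1 − rB₀/P)/ln(1+r)⌉ = ⌈37.143⌉ = 38 payments; the last is £60.67.
Total paid = 37·£420.00 + £60.67 = £15,600.67.
Total interest = total paid − principal = £15,600.67 − £10,526.55 = £5,074.12.

£5,074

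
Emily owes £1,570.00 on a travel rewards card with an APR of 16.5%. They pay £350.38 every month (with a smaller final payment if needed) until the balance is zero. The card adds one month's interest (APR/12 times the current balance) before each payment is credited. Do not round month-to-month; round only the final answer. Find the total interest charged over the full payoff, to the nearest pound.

£62

Monthly rate r = 16.5%/12 = 1.375% = 0.01375.
Payoff takes n = ⌈−ln(1 − rB₀/P)/ln(1+r)⌉ = ⌈4.657⌉ = 5 payments; the last is £230.58.
Total paid = 4·£350.38 + £230.58 = £1,632.10.
Total interest = total paid − principal = £1,632.10 − £1,570.00 = £62.10.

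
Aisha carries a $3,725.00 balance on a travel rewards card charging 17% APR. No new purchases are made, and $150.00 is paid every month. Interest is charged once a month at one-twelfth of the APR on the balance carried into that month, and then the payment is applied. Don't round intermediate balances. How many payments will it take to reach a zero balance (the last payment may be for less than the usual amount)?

Monthly rate r = 17%/12 = 1.41667% = 0.0141667.
Recurrence: B ← B·(1+r) − $150.00.
Month 1: interest $52.77; balance after payment $3,627.77.
Month 2: interest $51.39; balance after payment $3,529.16.
Closed form: n = −ln(1 − rB₀/P)/ln(1+r) = −ln(0.64819)/ln(1.01417) ≈ 30.821, so the balance reaches zero during payment 31.

31 payments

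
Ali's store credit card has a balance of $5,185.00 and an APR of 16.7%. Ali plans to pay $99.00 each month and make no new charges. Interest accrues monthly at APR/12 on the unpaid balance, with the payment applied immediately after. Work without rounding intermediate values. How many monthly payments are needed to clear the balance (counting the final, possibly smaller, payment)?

Monthly rate r = 16.7%/12 = 1.39167% = 0.0139167.
Recurrence: B ← B·(1+r) − $99.00.
Month 1: interest $72.16; balance after payment $5,158.16.
Month 2: interest $71.78; balance after payment $5,130.94.
Closed form: n = −ln(1 − rB₀/P)/ln(1+r) = −ln(0.27113)/ln(1.01392) ≈ 94.434, so the balance reaches zero during payment 95.

95 payments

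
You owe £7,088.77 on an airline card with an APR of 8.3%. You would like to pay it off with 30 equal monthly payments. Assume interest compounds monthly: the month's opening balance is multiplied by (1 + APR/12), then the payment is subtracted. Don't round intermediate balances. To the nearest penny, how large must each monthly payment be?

Monthly rate r = 8.3%/12 = 0.691667% = 0.00691667.
Level-payment amortization: P = B₀·r / (1 − (1+r)^(−n)) = 7088.77·0.00691667 / (1 − 1.00692^(−30)).
Denominator 1 − (1+r)^(−30) = 0.186806091.
P = 49.0307 / 0.186806091 ≈ 262.47.

£262.47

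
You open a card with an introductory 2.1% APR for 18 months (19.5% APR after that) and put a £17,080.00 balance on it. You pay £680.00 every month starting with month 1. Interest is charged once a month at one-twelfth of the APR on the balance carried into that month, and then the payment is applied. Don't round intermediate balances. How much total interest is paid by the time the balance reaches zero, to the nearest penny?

£761.28

Promo months 1–18 at r₀ = 2.1%/12 = 0.00175; months 19+ at r₁ = 19.5%/12 = 0.01625.
After month 18: iterate B ← B·(1+r₀) − £680.00 for 18 months → £5,202.32.
Then at r₁ with £680.00/mo: n₂ = −ln(1 − r₁·B/P)/ln(1+r₁) ≈ 8.24 → 9 more payments.
Total paid = 26·£680.00 + £161.28 = £17,841.28; interest = £17,841.28 − £17,080.00 = £761.28.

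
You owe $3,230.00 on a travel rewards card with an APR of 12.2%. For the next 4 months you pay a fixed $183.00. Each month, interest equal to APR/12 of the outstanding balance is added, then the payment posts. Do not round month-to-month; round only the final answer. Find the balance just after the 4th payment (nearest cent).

Monthly rate r = 12.2%/12 = 1.01667% = 0.0101667.
Each month: B ← B·(1+r) − $183.00.
Month 1: interest $32.84; balance after payment $3,079.84.
Month 2: interest $31.31; balance after payment $2,928.15.
Month 3: interest $29.77; balance after payment $2,774.92.
Month 4: interest $28.21; balance after payment $2,620.13.

$2,620.13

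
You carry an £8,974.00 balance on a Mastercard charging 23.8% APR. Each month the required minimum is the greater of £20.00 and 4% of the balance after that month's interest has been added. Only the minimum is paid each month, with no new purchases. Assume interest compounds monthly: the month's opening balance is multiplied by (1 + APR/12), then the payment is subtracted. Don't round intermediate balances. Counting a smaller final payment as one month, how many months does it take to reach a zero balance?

172 months

Monthly rate r = 23.8%/12 = 1.98333% = 0.0198333.
While 4% of the post-interest balance exceeds £20.00, each month B ← (B·(1+r))·(1 − 0.04), i.e. B shrinks by the factor (1+r)·0.96 = 0.97904.
This holds for months 1–138. Entering month 139 the balance is £482.44; 4% of the post-interest balance is now below £20.00, so the flat £20.00 minimum applies from here.
From month 139 a fixed £20.00 at rate r clears £482.44 in 34 more payments. Total: 138 + 34 = 172 months.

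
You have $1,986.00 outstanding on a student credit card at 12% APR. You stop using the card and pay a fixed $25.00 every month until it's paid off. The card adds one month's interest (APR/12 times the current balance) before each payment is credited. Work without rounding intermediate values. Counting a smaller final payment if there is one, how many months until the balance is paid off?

Monthly rate r = 12%/12 = 1% = 0.01.
Recurrence: B ← B·(1+r) − $25.00.
Month 1: interest $19.86; balance after payment $1,980.86.
Month 2: interest $19.81; balance after payment $1,975.67.
Closed form: n = −ln(1 − rB₀/P)/ln(1+r) = −ln(0.2056)/ln(1.01) ≈ 158.972, so the balance reaches zero during payment 159.

159 months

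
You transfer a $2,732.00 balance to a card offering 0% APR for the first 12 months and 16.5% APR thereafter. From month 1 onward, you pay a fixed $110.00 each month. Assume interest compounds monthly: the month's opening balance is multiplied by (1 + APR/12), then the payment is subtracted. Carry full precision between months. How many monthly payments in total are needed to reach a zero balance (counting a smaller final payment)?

27 payments

Promo months 1–12 at r₀ = 0%/12 = 0; months 13+ at r₁ = 16.5%/12 = 0.01375.
After month 12 (no interest yet): B = $2,732.00 − 12·$110.00 = $1,412.00.
Then at r₁ with $110.00/mo: n₂ = −ln(1 − r₁·B/P)/ln(1+r₁) ≈ 14.22 → 15 more payments.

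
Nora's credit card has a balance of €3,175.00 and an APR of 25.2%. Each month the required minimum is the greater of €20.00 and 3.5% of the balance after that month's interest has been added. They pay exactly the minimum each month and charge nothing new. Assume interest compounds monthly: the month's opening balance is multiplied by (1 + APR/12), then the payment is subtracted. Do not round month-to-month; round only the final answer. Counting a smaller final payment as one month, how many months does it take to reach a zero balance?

Monthly rate r = 25.2%/12 = 2.1% = 0.021.
While 3.5% of the post-interest balance exceeds €20.00, each month B ← (B·(1+r))·(1 − 0.035), i.e. B shrinks by the factor (1+r)·0.965 = 0.98526.
This holds for months 1–117. Entering month 118 the balance is €559.05; 3.5% of the post-interest balance is now below €20.00, so the flat €20.00 minimum applies from here.
From month 118 a fixed €20.00 at rate r clears €559.05 in 43 more payments. Total: 117 + 43 = 160 months.

160 months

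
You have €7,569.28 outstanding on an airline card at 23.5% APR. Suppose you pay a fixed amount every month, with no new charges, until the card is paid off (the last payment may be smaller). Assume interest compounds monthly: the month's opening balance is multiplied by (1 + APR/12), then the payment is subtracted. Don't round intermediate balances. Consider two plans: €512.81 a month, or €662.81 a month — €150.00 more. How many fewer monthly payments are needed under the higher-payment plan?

4 fewer payments

Monthly rate r = 23.5%/12 = 1.95833% = 0.0195833.
At €512.81/mo: n = ⌈−ln(1 − rB₀/P)/ln(1+r)⌉ = 18 payments (last €304.36); total interest = total paid − €7,569.28 = €1,452.85.
At €662.81/mo: 14 payments (last €35.11); total interest €1,082.36.
Payments saved = 18 − 14 = 4.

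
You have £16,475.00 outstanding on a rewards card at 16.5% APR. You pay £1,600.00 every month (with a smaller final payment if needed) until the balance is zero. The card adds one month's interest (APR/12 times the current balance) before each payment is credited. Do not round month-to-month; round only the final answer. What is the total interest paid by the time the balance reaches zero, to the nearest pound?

Monthly rate r = 16.5%/12 = 1.375% = 0.01375.
Payoff takes n = ⌈−ln(1 − rB₀/P)/ln(1+r)⌉ = ⌈11.179⌉ = 12 payments; the last is £288.02.
Total paid = 11·£1,600.00 + £288.02 = £17,888.02.
Total interest = total paid − principal = £17,888.02 − £16,475.00 = £1,413.02.

£1,413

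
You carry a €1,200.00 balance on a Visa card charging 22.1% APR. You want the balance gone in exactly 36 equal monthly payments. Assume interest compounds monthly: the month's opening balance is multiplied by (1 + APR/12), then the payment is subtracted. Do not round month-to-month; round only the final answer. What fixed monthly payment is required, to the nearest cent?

€45.89

Monthly rate r = 22.1%/12 = 1.84167% = 0.0184167.
Level-payment amortization: P = B₀·r / (1 − (1+r)^(−n)) = 1200.00·0.0184167 / (1 − 1.01842^(−36)).
Denominator 1 − (1+r)^(−36) = 0.481579615.
P = 22.1 / 0.481579615 ≈ 45.89.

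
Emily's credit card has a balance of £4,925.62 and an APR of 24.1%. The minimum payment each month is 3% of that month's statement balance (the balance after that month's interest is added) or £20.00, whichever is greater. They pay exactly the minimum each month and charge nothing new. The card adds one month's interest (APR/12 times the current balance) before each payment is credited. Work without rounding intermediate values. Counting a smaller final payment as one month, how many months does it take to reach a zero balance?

245 months

Monthly rate r = 24.1%/12 = 2.00833% = 0.0200833.
While 3% of the post-interest balance exceeds £20.00, each month B ← (B·(1+r))·(1 − 0.03), i.e. B shrinks by the factor (1+r)·0.97 = 0.98948.
This holds for months 1–191. Entering month 192 the balance is £653.54; 3% of the post-interest balance is now below £20.00, so the flat £20.00 minimum applies from here.
From month 192 a fixed £20.00 at rate r clears £653.54 in 54 more payments. Total: 191 + 54 = 245 months.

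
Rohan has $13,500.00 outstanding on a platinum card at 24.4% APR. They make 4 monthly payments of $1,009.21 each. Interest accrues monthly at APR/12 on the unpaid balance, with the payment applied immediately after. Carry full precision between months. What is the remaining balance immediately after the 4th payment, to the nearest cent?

Monthly rate r = 24.4%/12 = 2.03333% = 0.0203333.
Each month: B ← B·(1+r) − $1,009.21.
Month 1: interest $274.50; balance after payment $12,765.29.
Month 2: interest $259.56; balance after payment $12,015.64.
Month 3: interest $244.32; balance after payment $11,250.75.
Month 4: interest $228.77; balance after payment $10,470.30.

$10,470.30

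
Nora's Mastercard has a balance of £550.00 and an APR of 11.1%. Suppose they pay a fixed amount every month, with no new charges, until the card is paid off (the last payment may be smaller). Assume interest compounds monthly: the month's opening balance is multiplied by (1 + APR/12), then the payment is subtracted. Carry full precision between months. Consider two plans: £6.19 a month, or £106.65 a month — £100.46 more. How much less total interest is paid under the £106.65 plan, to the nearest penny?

£593.67

Monthly rate r = 11.1%/12 = 0.925% = 0.00925.
At £6.19/mo: n = ⌈−ln(1 − rB₀/P)/ln(1+r)⌉ = 188 payments (last £2.40); total interest = total paid − £550.00 = £609.93.
At £106.65/mo: 6 payments (last £33.01); total interest £16.26.
Interest saved = £609.93 − £16.26 = £593.67.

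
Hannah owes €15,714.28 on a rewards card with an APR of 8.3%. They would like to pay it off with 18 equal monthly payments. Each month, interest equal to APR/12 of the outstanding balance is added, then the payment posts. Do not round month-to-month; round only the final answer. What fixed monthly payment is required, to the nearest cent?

€931.50

Monthly rate r = 8.3%/12 = 0.691667% = 0.00691667.
Level-payment amortization: P = B₀·r / (1 − (1+r)^(−n)) = 15714.28·0.00691667 / (1 − 1.00692^(−18)).
Denominator 1 − (1+r)^(−18) = 0.116683241.
P = 108.69 / 0.116683241 ≈ 931.50.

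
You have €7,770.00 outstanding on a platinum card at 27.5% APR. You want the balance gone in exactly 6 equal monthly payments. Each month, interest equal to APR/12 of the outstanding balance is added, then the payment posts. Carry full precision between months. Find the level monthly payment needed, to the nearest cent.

Monthly rate r = 27.5%/12 = 2.29167% = 0.0229167.
Level-payment amortization: P = B₀·r / (1 − (1+r)^(−n)) = 7770.00·0.0229167 / (1 − 1.02292^(−6)).
Denominator 1 − (1+r)^(−6) = 0.127112104.
P = 178.062 / 0.127112104 ≈ 1400.83.

€1,400.83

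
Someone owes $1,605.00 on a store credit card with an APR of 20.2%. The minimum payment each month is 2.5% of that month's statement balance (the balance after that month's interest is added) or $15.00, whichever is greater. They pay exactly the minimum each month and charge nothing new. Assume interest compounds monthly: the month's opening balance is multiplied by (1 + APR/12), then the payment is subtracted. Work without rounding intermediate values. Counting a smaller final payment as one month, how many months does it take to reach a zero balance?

Monthly rate r = 20.2%/12 = 1.68333% = 0.0168333.
While 2.5% of the post-interest balance exceeds $15.00, each month B ← (B·(1+r))·(1 − 0.025), i.e. B shrinks by the factor (1+r)·0.975 = 0.99141.
This holds for months 1–117. Entering month 118 the balance is $585.11; 2.5% of the post-interest balance is now below $15.00, so the flat $15.00 minimum applies from here.
From month 118 a fixed $15.00 at rate r clears $585.11 in 65 more payments. Total: 117 + 65 = 182 months.

182 months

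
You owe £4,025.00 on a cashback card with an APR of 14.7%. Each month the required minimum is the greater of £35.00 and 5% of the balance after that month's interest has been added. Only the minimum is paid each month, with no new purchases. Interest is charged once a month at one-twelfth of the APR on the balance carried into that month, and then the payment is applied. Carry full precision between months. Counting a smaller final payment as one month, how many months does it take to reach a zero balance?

68 months

Monthly rate r = 14.7%/12 = 1.225% = 0.01225.
While 5% of the post-interest balance exceeds £35.00, each month B ← (B·(1+r))·(1 − 0.05), i.e. B shrinks by the factor (1+r)·0.95 = 0.96164.
This holds for months 1–46. Entering month 47 the balance is £665.72; 5% of the post-interest balance is now below £35.00, so the flat £35.00 minimum applies from here.
From month 47 a fixed £35.00 at rate r clears £665.72 in 22 more payments. Total: 46 + 22 = 68 months.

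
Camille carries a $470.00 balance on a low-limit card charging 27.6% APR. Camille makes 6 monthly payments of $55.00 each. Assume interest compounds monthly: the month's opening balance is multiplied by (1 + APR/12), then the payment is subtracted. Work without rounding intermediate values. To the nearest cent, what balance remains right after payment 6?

$189.14

Monthly rate r = 27.6%/12 = 2.3% = 0.023.
Each month: B ← B·(1+r) − $55.00.
Month 1: interest $10.81; balance after payment $425.81.
Month 2: interest $9.79; balance after payment $380.60.
Month 3: interest $8.75; balance after payment $334.36.
Month 4: interest $7.69; balance after payment $287.05.
Month 5: interest $6.60; balance after payment $238.65.
Month 6: interest $5.49; balance after payment $189.14.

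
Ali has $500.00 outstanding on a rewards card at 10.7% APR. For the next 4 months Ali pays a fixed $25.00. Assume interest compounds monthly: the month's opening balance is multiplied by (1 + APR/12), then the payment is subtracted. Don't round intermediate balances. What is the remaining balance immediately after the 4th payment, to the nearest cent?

Monthly rate r = 10.7%/12 = 0.891667% = 0.00891667.
Each month: B ← B·(1+r) − $25.00.
Month 1: interest $4.46; balance after payment $479.46.
Month 2: interest $4.28; balance after payment $458.73.
Month 3: interest $4.09; balance after payment $437.82.
Month 4: interest $3.90; balance after payment $416.73.

$416.73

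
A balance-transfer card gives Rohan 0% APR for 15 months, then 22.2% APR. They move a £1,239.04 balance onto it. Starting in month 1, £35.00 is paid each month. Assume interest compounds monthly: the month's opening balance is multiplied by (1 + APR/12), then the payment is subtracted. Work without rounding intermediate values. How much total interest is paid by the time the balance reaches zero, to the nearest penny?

£190.81

Promo months 1–15 at r₀ = 0%/12 = 0; months 16+ at r₁ = 22.2%/12 = 0.0185.
After month 15 (no interest yet): B = £1,239.04 − 15·£35.00 = £714.04.
Then at r₁ with £35.00/mo: n₂ = −ln(1 − r₁·B/P)/ln(1+r₁) ≈ 25.85 → 26 more payments.
Total paid = 40·£35.00 + £29.85 = £1,429.85; interest = £1,429.85 − £1,239.04 = £190.81.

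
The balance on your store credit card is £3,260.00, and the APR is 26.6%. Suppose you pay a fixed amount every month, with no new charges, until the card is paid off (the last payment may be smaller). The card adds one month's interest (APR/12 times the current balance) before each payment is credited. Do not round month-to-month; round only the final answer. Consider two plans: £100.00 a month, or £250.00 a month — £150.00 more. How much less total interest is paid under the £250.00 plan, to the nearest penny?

£1,958.68

Monthly rate r = 26.6%/12 = 2.21667% = 0.0221667.
At £100.00/mo: n = ⌈−ln(1 − rB₀/P)/ln(1+r)⌉ = 59 payments (last £49.49); total interest = total paid − £3,260.00 = £2,589.49.
At £250.00/mo: 16 payments (last £140.81); total interest £630.81.
Interest saved = £2,589.49 − £630.81 = £1,958.68.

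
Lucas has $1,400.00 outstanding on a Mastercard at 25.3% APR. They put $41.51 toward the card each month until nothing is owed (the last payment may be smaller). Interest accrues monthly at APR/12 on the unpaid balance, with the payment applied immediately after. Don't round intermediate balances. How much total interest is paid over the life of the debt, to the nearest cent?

$1,070.28

Monthly rate r = 25.3%/12 = 2.10833% = 0.0210833.
Payoff takes n = ⌈−ln(1 − rB₀/P)/ln(1+r)⌉ = ⌈59.508⌉ = 60 payments; the last is $21.19.
Total paid = 59·$41.51 + $21.19 = $2,470.28.
Total interest = total paid − principal = $2,470.28 − $1,400.00 = $1,070.28.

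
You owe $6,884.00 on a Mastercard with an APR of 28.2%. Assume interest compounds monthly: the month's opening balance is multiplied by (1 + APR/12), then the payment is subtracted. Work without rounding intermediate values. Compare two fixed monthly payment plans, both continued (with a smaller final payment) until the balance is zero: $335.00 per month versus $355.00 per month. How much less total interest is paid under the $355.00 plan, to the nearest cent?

$216.09

Monthly rate r = 28.2%/12 = 2.35% = 0.0235.
At $335.00/mo: n = ⌈−ln(1 − rB₀/P)/ln(1+r)⌉ = 29 payments (last $132.83); total interest = total paid − $6,884.00 = $2,628.83.
At $355.00/mo: 27 payments (last $66.74); total interest $2,412.74.
Interest saved = $2,628.83 − $2,412.74 = $216.09.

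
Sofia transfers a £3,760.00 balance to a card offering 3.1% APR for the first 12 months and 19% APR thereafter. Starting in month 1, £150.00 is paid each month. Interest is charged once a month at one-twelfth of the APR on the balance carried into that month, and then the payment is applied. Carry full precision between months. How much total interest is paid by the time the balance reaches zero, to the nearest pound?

£372

Promo months 1–12 at r₀ = 3.1%/12 = 0.00258333; months 13+ at r₁ = 19%/12 = 0.0158333.
After month 12: iterate B ← B·(1+r₀) − £150.00 for 12 months → £2,052.43.
Then at r₁ with £150.00/mo: n₂ = −ln(1 − r₁·B/P)/ln(1+r₁) ≈ 15.54 → 16 more payments.
Total paid = 27·£150.00 + £81.75 = £4,131.75; interest = £4,131.75 − £3,760.00 = £371.75.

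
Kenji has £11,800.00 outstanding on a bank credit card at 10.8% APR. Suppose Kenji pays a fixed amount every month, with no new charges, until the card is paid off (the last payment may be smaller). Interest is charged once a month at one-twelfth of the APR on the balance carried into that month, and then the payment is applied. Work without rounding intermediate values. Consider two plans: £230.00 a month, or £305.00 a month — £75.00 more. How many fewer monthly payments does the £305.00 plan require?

22 fewer payments

Monthly rate r = 10.8%/12 = 0.9% = 0.009.
At £230.00/mo: n = ⌈−ln(1 − rB₀/P)/ln(1+r)⌉ = 70 payments (last £30.66); total interest = total paid − £11,800.00 = £4,100.66.
At £305.00/mo: 48 payments (last £235.28); total interest £2,770.28.
Payments saved = 70 − 48 = 22.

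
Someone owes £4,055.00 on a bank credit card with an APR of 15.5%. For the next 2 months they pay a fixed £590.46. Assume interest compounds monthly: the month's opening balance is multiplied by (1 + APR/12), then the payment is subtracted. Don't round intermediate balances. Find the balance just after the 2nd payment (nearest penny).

Monthly rate r = 15.5%/12 = 1.29167% = 0.0129167.
Each month: B ← B·(1+r) − £590.46.
Month 1: interest £52.38; balance after payment £3,516.92.
Month 2: interest £45.43; balance after payment £2,971.88.

£2,971.88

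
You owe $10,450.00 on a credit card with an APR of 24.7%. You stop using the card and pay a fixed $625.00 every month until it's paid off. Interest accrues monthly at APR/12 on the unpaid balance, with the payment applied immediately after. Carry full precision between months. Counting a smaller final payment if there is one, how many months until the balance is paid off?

21 months

Monthly rate r = 24.7%/12 = 2.05833% = 0.0205833.
Recurrence: B ← B·(1+r) − $625.00.
Month 1: interest $215.10; balance after payment $10,040.10.
Month 2: interest $206.66; balance after payment $9,621.75.
Closed form: n = −ln(1 − rB₀/P)/ln(1+r) = −ln(0.65585)/ln(1.02058) ≈ 20.704, so the balance reaches zero during payment 21.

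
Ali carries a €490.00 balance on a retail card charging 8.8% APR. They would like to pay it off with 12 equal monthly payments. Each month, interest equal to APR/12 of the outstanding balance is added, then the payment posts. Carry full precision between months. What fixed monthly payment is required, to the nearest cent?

Monthly rate r = 8.8%/12 = 0.733333% = 0.00733333.
Level-payment amortization: P = B₀·r / (1 − (1+r)^(−n)) = 490.00·0.00733333 / (1 − 1.00733^(−12)).
Denominator 1 − (1+r)^(−12) = 0.0839450272.
P = 3.59333 / 0.0839450272 ≈ 42.81.

€42.81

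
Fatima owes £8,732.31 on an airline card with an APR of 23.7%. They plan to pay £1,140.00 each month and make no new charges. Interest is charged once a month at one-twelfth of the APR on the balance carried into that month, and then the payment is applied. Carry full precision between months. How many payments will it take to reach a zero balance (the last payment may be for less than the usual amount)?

9 payments

Monthly rate r = 23.7%/12 = 1.975% = 0.01975.
Recurrence: B ← B·(1+r) − £1,140.00.
Month 1: interest £172.46; balance after payment £7,764.77.
Month 2: interest £153.35; balance after payment £6,778.13.
Closed form: n = −ln(1 − rB₀/P)/ln(1+r) = −ln(0.84872)/ln(1.01975) ≈ 8.387, so the balance reaches zero during payment 9.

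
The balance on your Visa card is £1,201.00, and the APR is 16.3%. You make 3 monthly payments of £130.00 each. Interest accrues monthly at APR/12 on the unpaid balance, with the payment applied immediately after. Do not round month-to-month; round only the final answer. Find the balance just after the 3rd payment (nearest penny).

Monthly rate r = 16.3%/12 = 1.35833% = 0.0135833.
Each month: B ← B·(1+r) − £130.00.
Month 1: interest £16.31; balance after payment £1,087.31.
Month 2: interest £14.77; balance after payment £972.08.
Month 3: interest £13.20; balance after payment £855.29.

£855.29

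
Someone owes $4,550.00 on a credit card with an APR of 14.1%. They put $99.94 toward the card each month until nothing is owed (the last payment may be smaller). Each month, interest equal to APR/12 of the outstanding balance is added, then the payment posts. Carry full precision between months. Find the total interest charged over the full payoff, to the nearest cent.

Monthly rate r = 14.1%/12 = 1.175% = 0.01175.
Payoff takes n = ⌈−ln(1 − rB₀/P)/ln(1+r)⌉ = ⌈65.540⌉ = 66 payments; the last is $54.08.
Total paid = 65·$99.94 + $54.08 = $6,550.18.
Total interest = total paid − principal = $6,550.18 − $4,550.00 = $2,000.18.

$2,000.18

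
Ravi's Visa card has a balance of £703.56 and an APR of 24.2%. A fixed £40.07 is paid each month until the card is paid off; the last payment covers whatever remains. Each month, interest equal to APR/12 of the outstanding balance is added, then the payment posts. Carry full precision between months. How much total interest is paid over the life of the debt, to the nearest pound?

Monthly rate r = 24.2%/12 = 2.01667% = 0.0201667.
Payoff takes n = ⌈−ln(1 − rB₀/P)/ln(1+r)⌉ = ⌈21.892⌉ = 22 payments; the last is £35.78.
Total paid = 21·£40.07 + £35.78 = £877.25.
Total interest = total paid − principal = £877.25 − £703.56 = £173.69.

£174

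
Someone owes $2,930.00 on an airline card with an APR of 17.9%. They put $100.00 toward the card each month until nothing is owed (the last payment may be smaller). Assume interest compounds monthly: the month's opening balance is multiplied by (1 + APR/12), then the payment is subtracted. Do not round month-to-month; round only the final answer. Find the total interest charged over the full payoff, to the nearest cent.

$950.70

Monthly rate r = 17.9%/12 = 1.49167% = 0.0149167.
Payoff takes n = ⌈−ln(1 − rB₀/P)/ln(1+r)⌉ = ⌈38.806⌉ = 39 payments; the last is $80.70.
Total paid = 38·$100.00 + $80.70 = $3,880.70.
Total interest = total paid − principal = $3,880.70 − $2,930.00 = $950.70.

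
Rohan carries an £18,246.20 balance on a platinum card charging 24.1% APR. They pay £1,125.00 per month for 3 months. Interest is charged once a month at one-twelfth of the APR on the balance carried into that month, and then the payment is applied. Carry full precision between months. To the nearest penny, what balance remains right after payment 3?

£15,924.52

Monthly rate r = 24.1%/12 = 2.00833% = 0.0200833.
Each month: B ← B·(1+r) − £1,125.00.
Month 1: interest £366.44; balance after payment £17,487.64.
Month 2: interest £351.21; balance after payment £16,713.85.
Month 3: interest £335.67; balance after payment £15,924.52.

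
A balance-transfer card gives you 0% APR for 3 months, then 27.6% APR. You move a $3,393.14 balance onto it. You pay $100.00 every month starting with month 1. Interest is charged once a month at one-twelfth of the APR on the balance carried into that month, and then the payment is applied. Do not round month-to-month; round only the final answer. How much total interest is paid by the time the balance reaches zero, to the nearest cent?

$2,372.46

Promo months 1–3 at r₀ = 0%/12 = 0; months 4+ at r₁ = 27.6%/12 = 0.023.
After month 3 (no interest yet): B = $3,393.14 − 3·$100.00 = $3,093.14.
Then at r₁ with $100.00/mo: n₂ = −ln(1 − r₁·B/P)/ln(1+r₁) ≈ 54.65 → 55 more payments.
Total paid = 57·$100.00 + $65.60 = $5,765.60; interest = $5,765.60 − $3,393.14 = $2,372.46.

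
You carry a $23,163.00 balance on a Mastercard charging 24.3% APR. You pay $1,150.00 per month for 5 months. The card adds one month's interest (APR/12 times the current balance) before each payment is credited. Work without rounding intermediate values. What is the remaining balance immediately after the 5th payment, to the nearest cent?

$19,617.54

Monthly rate r = 24.3%/12 = 2.025% = 0.02025.
Each month: B ← B·(1+r) − $1,150.00.
Month 1: interest $469.05; balance after payment $22,482.05.
Month 2: interest $455.26; balance after payment $21,787.31.
Month 3: interest $441.19; balance after payment $21,078.51.
Month 4: interest $426.84; balance after payment $20,355.35.
Month 5: interest $412.20; balance after payment $19,617.54.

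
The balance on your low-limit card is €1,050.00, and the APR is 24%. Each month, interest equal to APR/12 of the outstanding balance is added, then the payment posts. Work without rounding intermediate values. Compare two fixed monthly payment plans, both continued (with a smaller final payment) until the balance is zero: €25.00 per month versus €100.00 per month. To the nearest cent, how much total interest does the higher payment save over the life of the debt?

Monthly rate r = 24%/12 = 2% = 0.02.
At €25.00/mo: n = ⌈−ln(1 − rB₀/P)/ln(1+r)⌉ = 93 payments (last €13.62); total interest = total paid − €1,050.00 = €1,263.62.
At €100.00/mo: 12 payments (last €90.44); total interest €140.44.
Interest saved = €1,263.62 − €140.44 = €1,123.18.

€1,123.18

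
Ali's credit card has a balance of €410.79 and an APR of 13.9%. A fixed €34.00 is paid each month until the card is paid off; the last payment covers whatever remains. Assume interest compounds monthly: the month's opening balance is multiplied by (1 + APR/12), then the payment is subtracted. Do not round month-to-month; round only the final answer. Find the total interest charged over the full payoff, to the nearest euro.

Monthly rate r = 13.9%/12 = 1.15833% = 0.0115833.
Payoff takes n = ⌈−ln(1 − rB₀/P)/ln(1+r)⌉ = ⌈13.091⌉ = 14 payments; the last is €3.11.
Total paid = 13·€34.00 + €3.11 = €445.11.
Total interest = total paid − principal = €445.11 − €410.79 = €34.32.

€34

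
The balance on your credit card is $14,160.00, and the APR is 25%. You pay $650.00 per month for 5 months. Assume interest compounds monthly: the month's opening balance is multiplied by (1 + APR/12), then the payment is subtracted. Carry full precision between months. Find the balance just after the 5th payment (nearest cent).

$12,309.48

Monthly rate r = 25%/12 = 2.08333% = 0.0208333.
Each month: B ← B·(1+r) − $650.00.
Month 1: interest $295.00; balance after payment $13,805.00.
Month 2: interest $287.60; balance after payment $13,442.60.
Month 3: interest $280.05; balance after payment $13,072.66.
Month 4: interest $272.35; balance after payment $12,695.01.
Month 5: interest $264.48; balance after payment $12,309.48.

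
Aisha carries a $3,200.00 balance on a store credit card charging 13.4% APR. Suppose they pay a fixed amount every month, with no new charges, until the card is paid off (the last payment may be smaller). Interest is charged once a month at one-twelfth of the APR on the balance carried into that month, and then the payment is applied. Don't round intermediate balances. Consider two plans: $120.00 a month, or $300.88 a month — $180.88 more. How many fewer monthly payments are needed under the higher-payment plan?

Monthly rate r = 13.4%/12 = 1.11667% = 0.0111667.
At $120.00/mo: n = ⌈−ln(1 − rB₀/P)/ln(1+r)⌉ = 32 payments (last $100.13); total interest = total paid − $3,200.00 = $620.13.
At $300.88/mo: 12 payments (last $116.25); total interest $225.93.
Payments saved = 32 − 12 = 20.

20 fewer payments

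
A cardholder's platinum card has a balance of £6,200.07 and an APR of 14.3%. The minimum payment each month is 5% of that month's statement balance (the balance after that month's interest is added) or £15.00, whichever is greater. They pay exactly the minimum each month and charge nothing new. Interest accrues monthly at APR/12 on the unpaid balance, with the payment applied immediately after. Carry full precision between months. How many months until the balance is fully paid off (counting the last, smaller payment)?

Monthly rate r = 14.3%/12 = 1.19167% = 0.0119167.
While 5% of the post-interest balance exceeds £15.00, each month B ← (B·(1+r))·(1 − 0.05), i.e. B shrinks by the factor (1+r)·0.95 = 0.96132.
This holds for months 1–78. Entering month 79 the balance is £285.84; 5% of the post-interest balance is now below £15.00, so the flat £15.00 minimum applies from here.
From month 79 a fixed £15.00 at rate r clears £285.84 in 22 more payments. Total: 78 + 22 = 100 months.

100 months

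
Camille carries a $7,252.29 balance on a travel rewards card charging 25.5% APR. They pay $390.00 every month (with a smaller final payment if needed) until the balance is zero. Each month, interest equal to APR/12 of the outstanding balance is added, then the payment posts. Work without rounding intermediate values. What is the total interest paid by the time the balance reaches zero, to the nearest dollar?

$2,073

Monthly rate r = 25.5%/12 = 2.125% = 0.02125.
Payoff takes n = ⌈−ln(1 − rB₀/P)/ln(1+r)⌉ = ⌈23.911⌉ = 24 payments; the last is $355.63.
Total paid = 23·$390.00 + $355.63 = $9,325.63.
Total interest = total paid − principal = $9,325.63 − $7,252.29 = $2,073.34.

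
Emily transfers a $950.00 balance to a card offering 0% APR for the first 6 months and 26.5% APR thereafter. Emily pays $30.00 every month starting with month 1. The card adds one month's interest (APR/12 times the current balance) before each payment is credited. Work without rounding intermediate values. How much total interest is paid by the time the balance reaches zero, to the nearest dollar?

$379

Promo months 1–6 at r₀ = 0%/12 = 0; months 7+ at r₁ = 26.5%/12 = 0.0220833.
After month 6 (no interest yet): B = $950.00 − 6·$30.00 = $770.00.
Then at r₁ with $30.00/mo: n₂ = −ln(1 − r₁·B/P)/ln(1+r₁) ≈ 38.30 → 39 more payments.
Total paid = 44·$30.00 + $9.04 = $1,329.04; interest = $1,329.04 − $950.00 = $379.04.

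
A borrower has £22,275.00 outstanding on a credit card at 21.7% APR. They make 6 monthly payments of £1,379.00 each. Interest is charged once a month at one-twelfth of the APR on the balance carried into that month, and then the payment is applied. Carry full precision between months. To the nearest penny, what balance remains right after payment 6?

£16,146.57

Monthly rate r = 21.7%/12 = 1.80833% = 0.0180833.
Each month: B ← B·(1+r) − £1,379.00.
Month 1: interest £402.81; balance after payment £21,298.81.
Month 2: interest £385.15; balance after payment £20,304.96.
Month 3: interest £367.18; balance after payment £19,293.14.
Month 4: interest £348.88; balance after payment £18,263.03.
Month 5: interest £330.26; balance after payment £17,214.28.
Month 6: interest £311.29; balance after payment £16,146.57.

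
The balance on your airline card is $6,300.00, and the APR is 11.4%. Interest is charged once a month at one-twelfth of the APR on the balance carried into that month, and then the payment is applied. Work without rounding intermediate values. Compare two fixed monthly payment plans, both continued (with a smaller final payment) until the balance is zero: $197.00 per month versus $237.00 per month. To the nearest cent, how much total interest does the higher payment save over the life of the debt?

Monthly rate r = 11.4%/12 = 0.95% = 0.0095.
At $197.00/mo: n = ⌈−ln(1 − rB₀/P)/ln(1+r)⌉ = 39 payments (last $59.21); total interest = total paid − $6,300.00 = $1,245.21.
At $237.00/mo: 31 payments (last $185.89); total interest $995.89.
Interest saved = $1,245.21 − $995.89 = $249.32.

$249.32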